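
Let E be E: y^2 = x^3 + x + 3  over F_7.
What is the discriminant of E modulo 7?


4 a^3 + 27 b^2 = 4*1^3 + 27*3^2 = 4 + 243 = 247
Delta = -16 * (247) = -3952
Delta mod 7 = 3

Delta = 3 (mod 7)


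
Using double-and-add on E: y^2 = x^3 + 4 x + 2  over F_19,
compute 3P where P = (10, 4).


k = 3 = 11_2 (binary, LSB first: 11)
Double-and-add from P = (10, 4):
  bit 0 = 1: acc = O + (10, 4) = (10, 4)
  bit 1 = 1: acc = (10, 4) + (18, 15) = (11, 16)

3P = (11, 16)


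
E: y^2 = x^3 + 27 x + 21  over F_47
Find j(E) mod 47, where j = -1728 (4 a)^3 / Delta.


Delta = -16(4 a^3 + 27 b^2) mod 47 = 8
-1728 * (4 a)^3 = -1728 * (4*27)^3 mod 47 = 10
j = 10 * 8^(-1) mod 47 = 13

j = 13 (mod 47)


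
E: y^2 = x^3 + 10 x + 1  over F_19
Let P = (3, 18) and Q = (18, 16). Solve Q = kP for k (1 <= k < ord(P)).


Enumerate multiples of P until we hit Q = (18, 16):
  1P = (3, 18)
  2P = (18, 3)
  3P = (18, 16)
Match found at i = 3.

k = 3


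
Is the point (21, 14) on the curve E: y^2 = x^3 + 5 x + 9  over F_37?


Check whether y^2 = x^3 + 5 x + 9 (mod 37) for (x, y) = (21, 14).
LHS: y^2 = 14^2 mod 37 = 11
RHS: x^3 + 5 x + 9 = 21^3 + 5*21 + 9 mod 37 = 14
LHS != RHS

No, not on the curve


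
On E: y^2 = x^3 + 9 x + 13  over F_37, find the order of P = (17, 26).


Compute successive multiples of P until we hit O:
  1P = (17, 26)
  2P = (14, 16)
  3P = (13, 12)
  4P = (10, 17)
  5P = (26, 10)
  6P = (20, 4)
  7P = (25, 8)
  8P = (7, 7)
  ... (continuing to 38P)
  38P = O

ord(P) = 38


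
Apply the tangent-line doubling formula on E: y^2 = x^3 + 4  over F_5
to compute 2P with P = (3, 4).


Doubling: s = (3 x1^2 + a) / (2 y1)
s = (3*3^2 + 0) / (2*4) mod 5 = 4
x3 = s^2 - 2 x1 mod 5 = 4^2 - 2*3 = 0
y3 = s (x1 - x3) - y1 mod 5 = 4 * (3 - 0) - 4 = 3

2P = (0, 3)


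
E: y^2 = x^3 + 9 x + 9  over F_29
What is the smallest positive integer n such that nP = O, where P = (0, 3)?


Compute successive multiples of P until we hit O:
  1P = (0, 3)
  2P = (24, 19)
  3P = (28, 17)
  4P = (23, 0)
  5P = (28, 12)
  6P = (24, 10)
  7P = (0, 26)
  8P = O

ord(P) = 8


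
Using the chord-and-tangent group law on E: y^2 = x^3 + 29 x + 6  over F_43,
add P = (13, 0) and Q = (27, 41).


P != Q, so use the chord formula.
s = (y2 - y1) / (x2 - x1) = (41) / (14) mod 43 = 6
x3 = s^2 - x1 - x2 mod 43 = 6^2 - 13 - 27 = 39
y3 = s (x1 - x3) - y1 mod 43 = 6 * (13 - 39) - 0 = 16

P + Q = (39, 16)


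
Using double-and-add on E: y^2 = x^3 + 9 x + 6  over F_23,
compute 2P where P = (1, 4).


k = 2 = 10_2 (binary, LSB first: 01)
Double-and-add from P = (1, 4):
  bit 0 = 0: acc unchanged = O
  bit 1 = 1: acc = O + (6, 0) = (6, 0)

2P = (6, 0)


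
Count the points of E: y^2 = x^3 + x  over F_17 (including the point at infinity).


For each x in F_17, count y with y^2 = x^3 + 1 x + 0 mod 17:
  x = 0: RHS = 0, y in [0]  -> 1 point(s)
  x = 1: RHS = 2, y in [6, 11]  -> 2 point(s)
  x = 3: RHS = 13, y in [8, 9]  -> 2 point(s)
  x = 4: RHS = 0, y in [0]  -> 1 point(s)
  x = 6: RHS = 1, y in [1, 16]  -> 2 point(s)
  x = 11: RHS = 16, y in [4, 13]  -> 2 point(s)
  x = 13: RHS = 0, y in [0]  -> 1 point(s)
  x = 14: RHS = 4, y in [2, 15]  -> 2 point(s)
  x = 16: RHS = 15, y in [7, 10]  -> 2 point(s)
Affine points: 15. Add the point at infinity: total = 16.

#E(F_17) = 16


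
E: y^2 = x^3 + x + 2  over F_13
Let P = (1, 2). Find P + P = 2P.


Doubling: s = (3 x1^2 + a) / (2 y1)
s = (3*1^2 + 1) / (2*2) mod 13 = 1
x3 = s^2 - 2 x1 mod 13 = 1^2 - 2*1 = 12
y3 = s (x1 - x3) - y1 mod 13 = 1 * (1 - 12) - 2 = 0

2P = (12, 0)


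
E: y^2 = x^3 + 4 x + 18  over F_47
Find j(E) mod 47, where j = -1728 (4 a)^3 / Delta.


Delta = -16(4 a^3 + 27 b^2) mod 47 = 38
-1728 * (4 a)^3 = -1728 * (4*4)^3 mod 47 = 30
j = 30 * 38^(-1) mod 47 = 28

j = 28 (mod 47)


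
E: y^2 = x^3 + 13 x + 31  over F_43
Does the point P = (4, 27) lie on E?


Check whether y^2 = x^3 + 13 x + 31 (mod 43) for (x, y) = (4, 27).
LHS: y^2 = 27^2 mod 43 = 41
RHS: x^3 + 13 x + 31 = 4^3 + 13*4 + 31 mod 43 = 18
LHS != RHS

No, not on the curve


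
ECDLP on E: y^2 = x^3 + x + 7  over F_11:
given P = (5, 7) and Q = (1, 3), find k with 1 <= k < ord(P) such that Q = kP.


Enumerate multiples of P until we hit Q = (1, 3):
  1P = (5, 7)
  2P = (6, 8)
  3P = (1, 8)
  4P = (3, 9)
  5P = (4, 3)
  6P = (7, 7)
  7P = (10, 4)
  8P = (10, 7)
  9P = (7, 4)
  10P = (4, 8)
  11P = (3, 2)
  12P = (1, 3)
Match found at i = 12.

k = 12


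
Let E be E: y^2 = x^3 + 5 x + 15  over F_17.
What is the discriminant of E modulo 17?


4 a^3 + 27 b^2 = 4*5^3 + 27*15^2 = 500 + 6075 = 6575
Delta = -16 * (6575) = -105200
Delta mod 17 = 13

Delta = 13 (mod 17)


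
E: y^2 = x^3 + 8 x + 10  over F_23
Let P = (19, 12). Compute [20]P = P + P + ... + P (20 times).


k = 20 = 10100_2 (binary, LSB first: 00101)
Double-and-add from P = (19, 12):
  bit 0 = 0: acc unchanged = O
  bit 1 = 0: acc unchanged = O
  bit 2 = 1: acc = O + (7, 15) = (7, 15)
  bit 3 = 0: acc unchanged = (7, 15)
  bit 4 = 1: acc = (7, 15) + (10, 20) = (19, 11)

20P = (19, 11)


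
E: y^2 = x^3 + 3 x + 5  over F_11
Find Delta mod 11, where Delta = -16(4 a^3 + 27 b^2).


4 a^3 + 27 b^2 = 4*3^3 + 27*5^2 = 108 + 675 = 783
Delta = -16 * (783) = -12528
Delta mod 11 = 1

Delta = 1 (mod 11)


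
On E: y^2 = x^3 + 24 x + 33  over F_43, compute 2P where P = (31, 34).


Doubling: s = (3 x1^2 + a) / (2 y1)
s = (3*31^2 + 24) / (2*34) mod 43 = 32
x3 = s^2 - 2 x1 mod 43 = 32^2 - 2*31 = 16
y3 = s (x1 - x3) - y1 mod 43 = 32 * (31 - 16) - 34 = 16

2P = (16, 16)


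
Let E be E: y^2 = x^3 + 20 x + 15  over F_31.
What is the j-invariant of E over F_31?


Delta = -16(4 a^3 + 27 b^2) mod 31 = 12
-1728 * (4 a)^3 = -1728 * (4*20)^3 mod 31 = 1
j = 1 * 12^(-1) mod 31 = 13

j = 13 (mod 31)


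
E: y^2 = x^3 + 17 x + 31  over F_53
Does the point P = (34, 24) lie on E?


Check whether y^2 = x^3 + 17 x + 31 (mod 53) for (x, y) = (34, 24).
LHS: y^2 = 24^2 mod 53 = 46
RHS: x^3 + 17 x + 31 = 34^3 + 17*34 + 31 mod 53 = 4
LHS != RHS

No, not on the curve


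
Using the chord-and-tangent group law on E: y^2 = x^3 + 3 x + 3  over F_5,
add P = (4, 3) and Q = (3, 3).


P != Q, so use the chord formula.
s = (y2 - y1) / (x2 - x1) = (0) / (4) mod 5 = 0
x3 = s^2 - x1 - x2 mod 5 = 0^2 - 4 - 3 = 3
y3 = s (x1 - x3) - y1 mod 5 = 0 * (4 - 3) - 3 = 2

P + Q = (3, 2)


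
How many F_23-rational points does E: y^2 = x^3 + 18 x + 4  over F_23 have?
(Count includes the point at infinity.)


For each x in F_23, count y with y^2 = x^3 + 18 x + 4 mod 23:
  x = 0: RHS = 4, y in [2, 21]  -> 2 point(s)
  x = 1: RHS = 0, y in [0]  -> 1 point(s)
  x = 2: RHS = 2, y in [5, 18]  -> 2 point(s)
  x = 3: RHS = 16, y in [4, 19]  -> 2 point(s)
  x = 4: RHS = 2, y in [5, 18]  -> 2 point(s)
  x = 5: RHS = 12, y in [9, 14]  -> 2 point(s)
  x = 6: RHS = 6, y in [11, 12]  -> 2 point(s)
  x = 7: RHS = 13, y in [6, 17]  -> 2 point(s)
  x = 8: RHS = 16, y in [4, 19]  -> 2 point(s)
  x = 12: RHS = 16, y in [4, 19]  -> 2 point(s)
  x = 16: RHS = 18, y in [8, 15]  -> 2 point(s)
  x = 17: RHS = 2, y in [5, 18]  -> 2 point(s)
  x = 19: RHS = 6, y in [11, 12]  -> 2 point(s)
  x = 21: RHS = 6, y in [11, 12]  -> 2 point(s)
  x = 22: RHS = 8, y in [10, 13]  -> 2 point(s)
Affine points: 29. Add the point at infinity: total = 30.

#E(F_23) = 30


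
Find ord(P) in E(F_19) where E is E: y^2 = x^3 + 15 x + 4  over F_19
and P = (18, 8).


Compute successive multiples of P until we hit O:
  1P = (18, 8)
  2P = (0, 17)
  3P = (6, 5)
  4P = (1, 1)
  5P = (17, 17)
  6P = (8, 16)
  7P = (2, 2)
  8P = (3, 0)
  ... (continuing to 16P)
  16P = O

ord(P) = 16


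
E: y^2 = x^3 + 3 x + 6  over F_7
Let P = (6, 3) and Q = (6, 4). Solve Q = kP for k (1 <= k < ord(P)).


Enumerate multiples of P until we hit Q = (6, 4):
  1P = (6, 3)
  2P = (3, 0)
  3P = (6, 4)
Match found at i = 3.

k = 3


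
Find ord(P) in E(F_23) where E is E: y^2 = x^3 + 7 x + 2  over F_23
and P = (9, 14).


Compute successive multiples of P until we hit O:
  1P = (9, 14)
  2P = (21, 7)
  3P = (5, 22)
  4P = (13, 17)
  5P = (3, 2)
  6P = (15, 20)
  7P = (0, 18)
  8P = (0, 5)
  ... (continuing to 15P)
  15P = O

ord(P) = 15


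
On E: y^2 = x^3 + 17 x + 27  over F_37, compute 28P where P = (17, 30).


k = 28 = 11100_2 (binary, LSB first: 00111)
Double-and-add from P = (17, 30):
  bit 0 = 0: acc unchanged = O
  bit 1 = 0: acc unchanged = O
  bit 2 = 1: acc = O + (11, 19) = (11, 19)
  bit 3 = 1: acc = (11, 19) + (4, 14) = (21, 32)
  bit 4 = 1: acc = (21, 32) + (30, 34) = (13, 15)

28P = (13, 15)


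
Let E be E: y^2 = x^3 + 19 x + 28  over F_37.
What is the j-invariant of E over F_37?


Delta = -16(4 a^3 + 27 b^2) mod 37 = 2
-1728 * (4 a)^3 = -1728 * (4*19)^3 mod 37 = 14
j = 14 * 2^(-1) mod 37 = 7

j = 7 (mod 37)


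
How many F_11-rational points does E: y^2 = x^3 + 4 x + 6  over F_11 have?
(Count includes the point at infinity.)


For each x in F_11, count y with y^2 = x^3 + 4 x + 6 mod 11:
  x = 1: RHS = 0, y in [0]  -> 1 point(s)
  x = 2: RHS = 0, y in [0]  -> 1 point(s)
  x = 3: RHS = 1, y in [1, 10]  -> 2 point(s)
  x = 4: RHS = 9, y in [3, 8]  -> 2 point(s)
  x = 6: RHS = 4, y in [2, 9]  -> 2 point(s)
  x = 7: RHS = 3, y in [5, 6]  -> 2 point(s)
  x = 8: RHS = 0, y in [0]  -> 1 point(s)
  x = 9: RHS = 1, y in [1, 10]  -> 2 point(s)
  x = 10: RHS = 1, y in [1, 10]  -> 2 point(s)
Affine points: 15. Add the point at infinity: total = 16.

#E(F_11) = 16


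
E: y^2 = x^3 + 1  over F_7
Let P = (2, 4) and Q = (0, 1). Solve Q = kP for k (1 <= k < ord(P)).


Enumerate multiples of P until we hit Q = (0, 1):
  1P = (2, 4)
  2P = (0, 6)
  3P = (6, 0)
  4P = (0, 1)
Match found at i = 4.

k = 4


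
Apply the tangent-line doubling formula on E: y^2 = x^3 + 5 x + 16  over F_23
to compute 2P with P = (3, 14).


Doubling: s = (3 x1^2 + a) / (2 y1)
s = (3*3^2 + 5) / (2*14) mod 23 = 11
x3 = s^2 - 2 x1 mod 23 = 11^2 - 2*3 = 0
y3 = s (x1 - x3) - y1 mod 23 = 11 * (3 - 0) - 14 = 19

2P = (0, 19)


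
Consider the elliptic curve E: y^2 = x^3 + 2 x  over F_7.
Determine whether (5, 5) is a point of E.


Check whether y^2 = x^3 + 2 x + 0 (mod 7) for (x, y) = (5, 5).
LHS: y^2 = 5^2 mod 7 = 4
RHS: x^3 + 2 x + 0 = 5^3 + 2*5 + 0 mod 7 = 2
LHS != RHS

No, not on the curve


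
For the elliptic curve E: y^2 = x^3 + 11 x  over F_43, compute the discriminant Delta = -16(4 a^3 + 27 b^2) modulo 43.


4 a^3 + 27 b^2 = 4*11^3 + 27*0^2 = 5324 + 0 = 5324
Delta = -16 * (5324) = -85184
Delta mod 43 = 42

Delta = 42 (mod 43)


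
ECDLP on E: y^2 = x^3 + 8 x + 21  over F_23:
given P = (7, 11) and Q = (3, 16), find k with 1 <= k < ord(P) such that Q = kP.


Enumerate multiples of P until we hit Q = (3, 16):
  1P = (7, 11)
  2P = (22, 14)
  3P = (6, 3)
  4P = (5, 5)
  5P = (20, 19)
  6P = (4, 5)
  7P = (16, 17)
  8P = (3, 7)
  9P = (14, 5)
  10P = (14, 18)
  11P = (3, 16)
Match found at i = 11.

k = 11


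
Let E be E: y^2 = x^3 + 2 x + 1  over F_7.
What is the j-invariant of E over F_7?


Delta = -16(4 a^3 + 27 b^2) mod 7 = 1
-1728 * (4 a)^3 = -1728 * (4*2)^3 mod 7 = 1
j = 1 * 1^(-1) mod 7 = 1

j = 1 (mod 7)


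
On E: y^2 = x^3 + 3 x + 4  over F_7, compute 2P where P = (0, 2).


Doubling: s = (3 x1^2 + a) / (2 y1)
s = (3*0^2 + 3) / (2*2) mod 7 = 6
x3 = s^2 - 2 x1 mod 7 = 6^2 - 2*0 = 1
y3 = s (x1 - x3) - y1 mod 7 = 6 * (0 - 1) - 2 = 6

2P = (1, 6)


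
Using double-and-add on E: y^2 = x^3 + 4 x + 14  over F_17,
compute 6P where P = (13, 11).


k = 6 = 110_2 (binary, LSB first: 011)
Double-and-add from P = (13, 11):
  bit 0 = 0: acc unchanged = O
  bit 1 = 1: acc = O + (6, 4) = (6, 4)
  bit 2 = 1: acc = (6, 4) + (14, 3) = (1, 6)

6P = (1, 6)


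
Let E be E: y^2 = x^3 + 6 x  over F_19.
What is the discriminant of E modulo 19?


4 a^3 + 27 b^2 = 4*6^3 + 27*0^2 = 864 + 0 = 864
Delta = -16 * (864) = -13824
Delta mod 19 = 8

Delta = 8 (mod 19)


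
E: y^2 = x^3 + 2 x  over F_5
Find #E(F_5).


For each x in F_5, count y with y^2 = x^3 + 2 x + 0 mod 5:
  x = 0: RHS = 0, y in [0]  -> 1 point(s)
Affine points: 1. Add the point at infinity: total = 2.

#E(F_5) = 2


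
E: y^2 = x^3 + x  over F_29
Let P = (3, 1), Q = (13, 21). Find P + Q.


P != Q, so use the chord formula.
s = (y2 - y1) / (x2 - x1) = (20) / (10) mod 29 = 2
x3 = s^2 - x1 - x2 mod 29 = 2^2 - 3 - 13 = 17
y3 = s (x1 - x3) - y1 mod 29 = 2 * (3 - 17) - 1 = 0

P + Q = (17, 0)


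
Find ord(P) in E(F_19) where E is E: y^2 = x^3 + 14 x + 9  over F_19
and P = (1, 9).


Compute successive multiples of P until we hit O:
  1P = (1, 9)
  2P = (2, 8)
  3P = (17, 7)
  4P = (12, 9)
  5P = (6, 10)
  6P = (9, 16)
  7P = (16, 4)
  8P = (0, 16)
  ... (continuing to 23P)
  23P = O

ord(P) = 23


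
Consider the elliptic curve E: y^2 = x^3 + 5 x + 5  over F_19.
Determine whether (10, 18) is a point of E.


Check whether y^2 = x^3 + 5 x + 5 (mod 19) for (x, y) = (10, 18).
LHS: y^2 = 18^2 mod 19 = 1
RHS: x^3 + 5 x + 5 = 10^3 + 5*10 + 5 mod 19 = 10
LHS != RHS

No, not on the curve


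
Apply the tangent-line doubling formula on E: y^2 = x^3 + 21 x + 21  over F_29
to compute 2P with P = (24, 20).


Doubling: s = (3 x1^2 + a) / (2 y1)
s = (3*24^2 + 21) / (2*20) mod 29 = 14
x3 = s^2 - 2 x1 mod 29 = 14^2 - 2*24 = 3
y3 = s (x1 - x3) - y1 mod 29 = 14 * (24 - 3) - 20 = 13

2P = (3, 13)


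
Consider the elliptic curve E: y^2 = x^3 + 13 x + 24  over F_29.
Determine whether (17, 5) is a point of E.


Check whether y^2 = x^3 + 13 x + 24 (mod 29) for (x, y) = (17, 5).
LHS: y^2 = 5^2 mod 29 = 25
RHS: x^3 + 13 x + 24 = 17^3 + 13*17 + 24 mod 29 = 25
LHS = RHS

Yes, on the curve


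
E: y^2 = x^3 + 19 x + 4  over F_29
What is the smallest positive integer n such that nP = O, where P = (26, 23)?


Compute successive multiples of P until we hit O:
  1P = (26, 23)
  2P = (7, 25)
  3P = (3, 28)
  4P = (16, 24)
  5P = (25, 3)
  6P = (1, 13)
  7P = (1, 16)
  8P = (25, 26)
  ... (continuing to 13P)
  13P = O

ord(P) = 13


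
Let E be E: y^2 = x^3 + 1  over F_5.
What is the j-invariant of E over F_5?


Delta = -16(4 a^3 + 27 b^2) mod 5 = 3
-1728 * (4 a)^3 = -1728 * (4*0)^3 mod 5 = 0
j = 0 * 3^(-1) mod 5 = 0

j = 0 (mod 5)


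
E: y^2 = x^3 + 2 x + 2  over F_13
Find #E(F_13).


For each x in F_13, count y with y^2 = x^3 + 2 x + 2 mod 13:
  x = 2: RHS = 1, y in [1, 12]  -> 2 point(s)
  x = 3: RHS = 9, y in [3, 10]  -> 2 point(s)
  x = 4: RHS = 9, y in [3, 10]  -> 2 point(s)
  x = 6: RHS = 9, y in [3, 10]  -> 2 point(s)
  x = 8: RHS = 10, y in [6, 7]  -> 2 point(s)
  x = 11: RHS = 3, y in [4, 9]  -> 2 point(s)
  x = 12: RHS = 12, y in [5, 8]  -> 2 point(s)
Affine points: 14. Add the point at infinity: total = 15.

#E(F_13) = 15


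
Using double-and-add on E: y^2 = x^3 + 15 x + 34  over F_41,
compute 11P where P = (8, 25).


k = 11 = 1011_2 (binary, LSB first: 1101)
Double-and-add from P = (8, 25):
  bit 0 = 1: acc = O + (8, 25) = (8, 25)
  bit 1 = 1: acc = (8, 25) + (21, 4) = (10, 35)
  bit 2 = 0: acc unchanged = (10, 35)
  bit 3 = 1: acc = (10, 35) + (31, 27) = (10, 6)

11P = (10, 6)


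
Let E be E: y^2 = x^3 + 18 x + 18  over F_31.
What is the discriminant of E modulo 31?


4 a^3 + 27 b^2 = 4*18^3 + 27*18^2 = 23328 + 8748 = 32076
Delta = -16 * (32076) = -513216
Delta mod 31 = 20

Delta = 20 (mod 31)


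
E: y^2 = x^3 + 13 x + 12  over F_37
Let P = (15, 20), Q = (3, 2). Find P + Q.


P != Q, so use the chord formula.
s = (y2 - y1) / (x2 - x1) = (19) / (25) mod 37 = 20
x3 = s^2 - x1 - x2 mod 37 = 20^2 - 15 - 3 = 12
y3 = s (x1 - x3) - y1 mod 37 = 20 * (15 - 12) - 20 = 3

P + Q = (12, 3)


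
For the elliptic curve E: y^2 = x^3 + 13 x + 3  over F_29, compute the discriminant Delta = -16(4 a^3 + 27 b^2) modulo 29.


4 a^3 + 27 b^2 = 4*13^3 + 27*3^2 = 8788 + 243 = 9031
Delta = -16 * (9031) = -144496
Delta mod 29 = 11

Delta = 11 (mod 29)


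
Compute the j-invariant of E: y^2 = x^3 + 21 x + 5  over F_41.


Delta = -16(4 a^3 + 27 b^2) mod 41 = 16
-1728 * (4 a)^3 = -1728 * (4*21)^3 mod 41 = 34
j = 34 * 16^(-1) mod 41 = 38

j = 38 (mod 41)


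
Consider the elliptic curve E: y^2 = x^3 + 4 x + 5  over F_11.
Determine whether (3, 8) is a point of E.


Check whether y^2 = x^3 + 4 x + 5 (mod 11) for (x, y) = (3, 8).
LHS: y^2 = 8^2 mod 11 = 9
RHS: x^3 + 4 x + 5 = 3^3 + 4*3 + 5 mod 11 = 0
LHS != RHS

No, not on the curve


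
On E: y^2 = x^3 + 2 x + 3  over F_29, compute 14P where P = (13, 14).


k = 14 = 1110_2 (binary, LSB first: 0111)
Double-and-add from P = (13, 14):
  bit 0 = 0: acc unchanged = O
  bit 1 = 1: acc = O + (27, 7) = (27, 7)
  bit 2 = 1: acc = (27, 7) + (5, 15) = (6, 17)
  bit 3 = 1: acc = (6, 17) + (3, 23) = (24, 19)

14P = (24, 19)


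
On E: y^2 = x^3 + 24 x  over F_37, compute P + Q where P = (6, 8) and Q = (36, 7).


P != Q, so use the chord formula.
s = (y2 - y1) / (x2 - x1) = (36) / (30) mod 37 = 16
x3 = s^2 - x1 - x2 mod 37 = 16^2 - 6 - 36 = 29
y3 = s (x1 - x3) - y1 mod 37 = 16 * (6 - 29) - 8 = 31

P + Q = (29, 31)


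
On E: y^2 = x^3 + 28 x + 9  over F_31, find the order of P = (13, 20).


Compute successive multiples of P until we hit O:
  1P = (13, 20)
  2P = (10, 24)
  3P = (27, 9)
  4P = (0, 3)
  5P = (1, 10)
  6P = (22, 19)
  7P = (14, 18)
  8P = (8, 1)
  ... (continuing to 28P)
  28P = O

ord(P) = 28


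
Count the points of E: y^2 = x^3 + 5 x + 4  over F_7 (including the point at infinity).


For each x in F_7, count y with y^2 = x^3 + 5 x + 4 mod 7:
  x = 0: RHS = 4, y in [2, 5]  -> 2 point(s)
  x = 2: RHS = 1, y in [1, 6]  -> 2 point(s)
  x = 3: RHS = 4, y in [2, 5]  -> 2 point(s)
  x = 4: RHS = 4, y in [2, 5]  -> 2 point(s)
  x = 5: RHS = 0, y in [0]  -> 1 point(s)
Affine points: 9. Add the point at infinity: total = 10.

#E(F_7) = 10


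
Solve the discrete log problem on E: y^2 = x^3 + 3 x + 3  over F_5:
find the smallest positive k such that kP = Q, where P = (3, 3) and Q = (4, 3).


Enumerate multiples of P until we hit Q = (4, 3):
  1P = (3, 3)
  2P = (4, 2)
  3P = (4, 3)
Match found at i = 3.

k = 3


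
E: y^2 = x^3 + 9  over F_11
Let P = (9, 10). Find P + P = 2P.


Doubling: s = (3 x1^2 + a) / (2 y1)
s = (3*9^2 + 0) / (2*10) mod 11 = 5
x3 = s^2 - 2 x1 mod 11 = 5^2 - 2*9 = 7
y3 = s (x1 - x3) - y1 mod 11 = 5 * (9 - 7) - 10 = 0

2P = (7, 0)


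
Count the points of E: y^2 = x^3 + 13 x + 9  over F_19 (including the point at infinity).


For each x in F_19, count y with y^2 = x^3 + 13 x + 9 mod 19:
  x = 0: RHS = 9, y in [3, 16]  -> 2 point(s)
  x = 1: RHS = 4, y in [2, 17]  -> 2 point(s)
  x = 2: RHS = 5, y in [9, 10]  -> 2 point(s)
  x = 4: RHS = 11, y in [7, 12]  -> 2 point(s)
  x = 5: RHS = 9, y in [3, 16]  -> 2 point(s)
  x = 7: RHS = 6, y in [5, 14]  -> 2 point(s)
  x = 8: RHS = 17, y in [6, 13]  -> 2 point(s)
  x = 9: RHS = 0, y in [0]  -> 1 point(s)
  x = 11: RHS = 1, y in [1, 18]  -> 2 point(s)
  x = 13: RHS = 0, y in [0]  -> 1 point(s)
  x = 14: RHS = 9, y in [3, 16]  -> 2 point(s)
  x = 15: RHS = 7, y in [8, 11]  -> 2 point(s)
  x = 16: RHS = 0, y in [0]  -> 1 point(s)
Affine points: 23. Add the point at infinity: total = 24.

#E(F_19) = 24


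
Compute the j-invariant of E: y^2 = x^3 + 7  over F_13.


Delta = -16(4 a^3 + 27 b^2) mod 13 = 9
-1728 * (4 a)^3 = -1728 * (4*0)^3 mod 13 = 0
j = 0 * 9^(-1) mod 13 = 0

j = 0 (mod 13)


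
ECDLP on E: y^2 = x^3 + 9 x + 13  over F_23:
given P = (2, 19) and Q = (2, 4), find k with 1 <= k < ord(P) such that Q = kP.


Enumerate multiples of P until we hit Q = (2, 4):
  1P = (2, 19)
  2P = (9, 8)
  3P = (14, 13)
  4P = (13, 21)
  5P = (1, 0)
  6P = (13, 2)
  7P = (14, 10)
  8P = (9, 15)
  9P = (2, 4)
Match found at i = 9.

k = 9


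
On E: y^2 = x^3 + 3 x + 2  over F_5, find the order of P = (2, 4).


Compute successive multiples of P until we hit O:
  1P = (2, 4)
  2P = (1, 1)
  3P = (1, 4)
  4P = (2, 1)
  5P = O

ord(P) = 5


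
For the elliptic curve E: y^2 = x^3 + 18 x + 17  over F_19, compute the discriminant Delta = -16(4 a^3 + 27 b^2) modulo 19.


4 a^3 + 27 b^2 = 4*18^3 + 27*17^2 = 23328 + 7803 = 31131
Delta = -16 * (31131) = -498096
Delta mod 19 = 8

Delta = 8 (mod 19)


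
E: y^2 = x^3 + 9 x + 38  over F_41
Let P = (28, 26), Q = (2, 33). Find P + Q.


P != Q, so use the chord formula.
s = (y2 - y1) / (x2 - x1) = (7) / (15) mod 41 = 36
x3 = s^2 - x1 - x2 mod 41 = 36^2 - 28 - 2 = 36
y3 = s (x1 - x3) - y1 mod 41 = 36 * (28 - 36) - 26 = 14

P + Q = (36, 14)


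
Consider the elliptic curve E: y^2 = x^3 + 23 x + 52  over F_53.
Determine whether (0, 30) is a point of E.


Check whether y^2 = x^3 + 23 x + 52 (mod 53) for (x, y) = (0, 30).
LHS: y^2 = 30^2 mod 53 = 52
RHS: x^3 + 23 x + 52 = 0^3 + 23*0 + 52 mod 53 = 52
LHS = RHS

Yes, on the curve


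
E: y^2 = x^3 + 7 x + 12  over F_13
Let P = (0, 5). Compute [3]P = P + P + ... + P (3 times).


k = 3 = 11_2 (binary, LSB first: 11)
Double-and-add from P = (0, 5):
  bit 0 = 1: acc = O + (0, 5) = (0, 5)
  bit 1 = 1: acc = (0, 5) + (4, 0) = (0, 8)

3P = (0, 8)


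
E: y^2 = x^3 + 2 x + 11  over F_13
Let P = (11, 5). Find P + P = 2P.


Doubling: s = (3 x1^2 + a) / (2 y1)
s = (3*11^2 + 2) / (2*5) mod 13 = 4
x3 = s^2 - 2 x1 mod 13 = 4^2 - 2*11 = 7
y3 = s (x1 - x3) - y1 mod 13 = 4 * (11 - 7) - 5 = 11

2P = (7, 11)


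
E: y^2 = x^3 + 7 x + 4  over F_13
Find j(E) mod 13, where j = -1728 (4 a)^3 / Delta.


Delta = -16(4 a^3 + 27 b^2) mod 13 = 9
-1728 * (4 a)^3 = -1728 * (4*7)^3 mod 13 = 8
j = 8 * 9^(-1) mod 13 = 11

j = 11 (mod 13)


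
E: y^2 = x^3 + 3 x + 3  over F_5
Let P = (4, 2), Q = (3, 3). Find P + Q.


P != Q, so use the chord formula.
s = (y2 - y1) / (x2 - x1) = (1) / (4) mod 5 = 4
x3 = s^2 - x1 - x2 mod 5 = 4^2 - 4 - 3 = 4
y3 = s (x1 - x3) - y1 mod 5 = 4 * (4 - 4) - 2 = 3

P + Q = (4, 3)


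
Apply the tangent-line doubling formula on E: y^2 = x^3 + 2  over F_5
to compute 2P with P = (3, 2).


Doubling: s = (3 x1^2 + a) / (2 y1)
s = (3*3^2 + 0) / (2*2) mod 5 = 3
x3 = s^2 - 2 x1 mod 5 = 3^2 - 2*3 = 3
y3 = s (x1 - x3) - y1 mod 5 = 3 * (3 - 3) - 2 = 3

2P = (3, 3)


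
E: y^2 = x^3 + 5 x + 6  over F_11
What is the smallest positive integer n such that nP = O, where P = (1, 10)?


Compute successive multiples of P until we hit O:
  1P = (1, 10)
  2P = (3, 9)
  3P = (10, 0)
  4P = (3, 2)
  5P = (1, 1)
  6P = O

ord(P) = 6


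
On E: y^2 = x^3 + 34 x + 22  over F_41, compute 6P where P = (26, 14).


k = 6 = 110_2 (binary, LSB first: 011)
Double-and-add from P = (26, 14):
  bit 0 = 0: acc unchanged = O
  bit 1 = 1: acc = O + (26, 27) = (26, 27)
  bit 2 = 1: acc = (26, 27) + (26, 14) = O

6P = O


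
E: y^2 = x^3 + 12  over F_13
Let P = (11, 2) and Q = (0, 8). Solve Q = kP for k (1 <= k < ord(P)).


Enumerate multiples of P until we hit Q = (0, 8):
  1P = (11, 2)
  2P = (0, 5)
  3P = (1, 0)
  4P = (0, 8)
Match found at i = 4.

k = 4


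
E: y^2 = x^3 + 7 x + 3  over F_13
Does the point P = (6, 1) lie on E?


Check whether y^2 = x^3 + 7 x + 3 (mod 13) for (x, y) = (6, 1).
LHS: y^2 = 1^2 mod 13 = 1
RHS: x^3 + 7 x + 3 = 6^3 + 7*6 + 3 mod 13 = 1
LHS = RHS

Yes, on the curve


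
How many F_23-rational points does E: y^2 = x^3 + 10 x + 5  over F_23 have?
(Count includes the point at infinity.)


For each x in F_23, count y with y^2 = x^3 + 10 x + 5 mod 23:
  x = 1: RHS = 16, y in [4, 19]  -> 2 point(s)
  x = 3: RHS = 16, y in [4, 19]  -> 2 point(s)
  x = 7: RHS = 4, y in [2, 21]  -> 2 point(s)
  x = 10: RHS = 1, y in [1, 22]  -> 2 point(s)
  x = 12: RHS = 13, y in [6, 17]  -> 2 point(s)
  x = 13: RHS = 9, y in [3, 20]  -> 2 point(s)
  x = 16: RHS = 6, y in [11, 12]  -> 2 point(s)
  x = 19: RHS = 16, y in [4, 19]  -> 2 point(s)
  x = 21: RHS = 0, y in [0]  -> 1 point(s)
Affine points: 17. Add the point at infinity: total = 18.

#E(F_23) = 18


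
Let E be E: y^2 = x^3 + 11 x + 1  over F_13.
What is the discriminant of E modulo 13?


4 a^3 + 27 b^2 = 4*11^3 + 27*1^2 = 5324 + 27 = 5351
Delta = -16 * (5351) = -85616
Delta mod 13 = 2

Delta = 2 (mod 13)


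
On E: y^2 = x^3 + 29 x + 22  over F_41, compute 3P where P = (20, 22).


k = 3 = 11_2 (binary, LSB first: 11)
Double-and-add from P = (20, 22):
  bit 0 = 1: acc = O + (20, 22) = (20, 22)
  bit 1 = 1: acc = (20, 22) + (33, 37) = (33, 4)

3P = (33, 4)


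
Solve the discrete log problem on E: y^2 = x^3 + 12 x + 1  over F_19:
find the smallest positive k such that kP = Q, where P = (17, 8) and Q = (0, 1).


Enumerate multiples of P until we hit Q = (0, 1):
  1P = (17, 8)
  2P = (11, 1)
  3P = (14, 5)
  4P = (8, 1)
  5P = (0, 1)
Match found at i = 5.

k = 5


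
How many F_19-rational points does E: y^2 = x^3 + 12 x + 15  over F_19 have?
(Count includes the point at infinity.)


For each x in F_19, count y with y^2 = x^3 + 12 x + 15 mod 19:
  x = 1: RHS = 9, y in [3, 16]  -> 2 point(s)
  x = 2: RHS = 9, y in [3, 16]  -> 2 point(s)
  x = 7: RHS = 5, y in [9, 10]  -> 2 point(s)
  x = 9: RHS = 16, y in [4, 15]  -> 2 point(s)
  x = 12: RHS = 6, y in [5, 14]  -> 2 point(s)
  x = 14: RHS = 1, y in [1, 18]  -> 2 point(s)
  x = 15: RHS = 17, y in [6, 13]  -> 2 point(s)
  x = 16: RHS = 9, y in [3, 16]  -> 2 point(s)
Affine points: 16. Add the point at infinity: total = 17.

#E(F_19) = 17


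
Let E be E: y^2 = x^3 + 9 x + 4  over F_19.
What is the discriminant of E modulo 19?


4 a^3 + 27 b^2 = 4*9^3 + 27*4^2 = 2916 + 432 = 3348
Delta = -16 * (3348) = -53568
Delta mod 19 = 12

Delta = 12 (mod 19)


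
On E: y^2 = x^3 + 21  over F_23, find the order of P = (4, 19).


Compute successive multiples of P until we hit O:
  1P = (4, 19)
  2P = (5, 10)
  3P = (3, 18)
  4P = (17, 14)
  5P = (8, 2)
  6P = (19, 16)
  7P = (12, 1)
  8P = (2, 11)
  ... (continuing to 24P)
  24P = O

ord(P) = 24


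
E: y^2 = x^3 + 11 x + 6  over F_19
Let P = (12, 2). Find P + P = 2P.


Doubling: s = (3 x1^2 + a) / (2 y1)
s = (3*12^2 + 11) / (2*2) mod 19 = 11
x3 = s^2 - 2 x1 mod 19 = 11^2 - 2*12 = 2
y3 = s (x1 - x3) - y1 mod 19 = 11 * (12 - 2) - 2 = 13

2P = (2, 13)


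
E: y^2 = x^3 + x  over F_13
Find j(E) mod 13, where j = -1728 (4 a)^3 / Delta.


Delta = -16(4 a^3 + 27 b^2) mod 13 = 1
-1728 * (4 a)^3 = -1728 * (4*1)^3 mod 13 = 12
j = 12 * 1^(-1) mod 13 = 12

j = 12 (mod 13)


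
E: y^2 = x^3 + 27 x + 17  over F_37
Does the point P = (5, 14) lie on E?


Check whether y^2 = x^3 + 27 x + 17 (mod 37) for (x, y) = (5, 14).
LHS: y^2 = 14^2 mod 37 = 11
RHS: x^3 + 27 x + 17 = 5^3 + 27*5 + 17 mod 37 = 18
LHS != RHS

No, not on the curve


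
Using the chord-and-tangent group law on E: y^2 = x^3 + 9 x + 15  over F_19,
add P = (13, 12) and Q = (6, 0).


P != Q, so use the chord formula.
s = (y2 - y1) / (x2 - x1) = (7) / (12) mod 19 = 18
x3 = s^2 - x1 - x2 mod 19 = 18^2 - 13 - 6 = 1
y3 = s (x1 - x3) - y1 mod 19 = 18 * (13 - 1) - 12 = 14

P + Q = (1, 14)


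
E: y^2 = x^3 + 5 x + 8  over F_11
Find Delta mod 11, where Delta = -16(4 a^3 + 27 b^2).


4 a^3 + 27 b^2 = 4*5^3 + 27*8^2 = 500 + 1728 = 2228
Delta = -16 * (2228) = -35648
Delta mod 11 = 3

Delta = 3 (mod 11)


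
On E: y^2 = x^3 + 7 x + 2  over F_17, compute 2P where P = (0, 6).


Doubling: s = (3 x1^2 + a) / (2 y1)
s = (3*0^2 + 7) / (2*6) mod 17 = 2
x3 = s^2 - 2 x1 mod 17 = 2^2 - 2*0 = 4
y3 = s (x1 - x3) - y1 mod 17 = 2 * (0 - 4) - 6 = 3

2P = (4, 3)


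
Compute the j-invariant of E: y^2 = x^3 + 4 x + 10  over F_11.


Delta = -16(4 a^3 + 27 b^2) mod 11 = 4
-1728 * (4 a)^3 = -1728 * (4*4)^3 mod 11 = 7
j = 7 * 4^(-1) mod 11 = 10

j = 10 (mod 11)


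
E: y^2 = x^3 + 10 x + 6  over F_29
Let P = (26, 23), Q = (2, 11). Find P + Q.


P != Q, so use the chord formula.
s = (y2 - y1) / (x2 - x1) = (17) / (5) mod 29 = 15
x3 = s^2 - x1 - x2 mod 29 = 15^2 - 26 - 2 = 23
y3 = s (x1 - x3) - y1 mod 29 = 15 * (26 - 23) - 23 = 22

P + Q = (23, 22)


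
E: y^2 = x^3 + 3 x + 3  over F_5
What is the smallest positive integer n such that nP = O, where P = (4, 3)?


Compute successive multiples of P until we hit O:
  1P = (4, 3)
  2P = (3, 3)
  3P = (3, 2)
  4P = (4, 2)
  5P = O

ord(P) = 5


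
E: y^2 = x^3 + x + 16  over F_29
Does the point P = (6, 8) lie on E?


Check whether y^2 = x^3 + 1 x + 16 (mod 29) for (x, y) = (6, 8).
LHS: y^2 = 8^2 mod 29 = 6
RHS: x^3 + 1 x + 16 = 6^3 + 1*6 + 16 mod 29 = 6
LHS = RHS

Yes, on the curve


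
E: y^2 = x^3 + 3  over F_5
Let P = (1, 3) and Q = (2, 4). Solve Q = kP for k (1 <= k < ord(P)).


Enumerate multiples of P until we hit Q = (2, 4):
  1P = (1, 3)
  2P = (2, 4)
Match found at i = 2.

k = 2


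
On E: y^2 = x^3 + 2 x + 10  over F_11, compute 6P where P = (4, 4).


k = 6 = 110_2 (binary, LSB first: 011)
Double-and-add from P = (4, 4):
  bit 0 = 0: acc unchanged = O
  bit 1 = 1: acc = O + (7, 2) = (7, 2)
  bit 2 = 1: acc = (7, 2) + (2, 0) = (7, 9)

6P = (7, 9)


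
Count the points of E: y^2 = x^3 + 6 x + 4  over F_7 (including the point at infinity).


For each x in F_7, count y with y^2 = x^3 + 6 x + 4 mod 7:
  x = 0: RHS = 4, y in [2, 5]  -> 2 point(s)
  x = 1: RHS = 4, y in [2, 5]  -> 2 point(s)
  x = 3: RHS = 0, y in [0]  -> 1 point(s)
  x = 4: RHS = 1, y in [1, 6]  -> 2 point(s)
  x = 6: RHS = 4, y in [2, 5]  -> 2 point(s)
Affine points: 9. Add the point at infinity: total = 10.

#E(F_7) = 10


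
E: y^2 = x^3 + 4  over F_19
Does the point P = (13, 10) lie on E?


Check whether y^2 = x^3 + 0 x + 4 (mod 19) for (x, y) = (13, 10).
LHS: y^2 = 10^2 mod 19 = 5
RHS: x^3 + 0 x + 4 = 13^3 + 0*13 + 4 mod 19 = 16
LHS != RHS

No, not on the curve


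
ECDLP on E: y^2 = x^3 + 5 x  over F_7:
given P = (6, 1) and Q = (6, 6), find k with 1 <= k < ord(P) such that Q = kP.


Enumerate multiples of P until we hit Q = (6, 6):
  1P = (6, 1)
  2P = (4, 0)
  3P = (6, 6)
Match found at i = 3.

k = 3


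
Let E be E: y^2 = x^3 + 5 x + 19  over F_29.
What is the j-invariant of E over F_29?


Delta = -16(4 a^3 + 27 b^2) mod 29 = 14
-1728 * (4 a)^3 = -1728 * (4*5)^3 mod 29 = 10
j = 10 * 14^(-1) mod 29 = 9

j = 9 (mod 29)


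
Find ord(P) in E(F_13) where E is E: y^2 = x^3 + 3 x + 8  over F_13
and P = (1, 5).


Compute successive multiples of P until we hit O:
  1P = (1, 5)
  2P = (2, 10)
  3P = (9, 7)
  4P = (12, 2)
  5P = (12, 11)
  6P = (9, 6)
  7P = (2, 3)
  8P = (1, 8)
  ... (continuing to 9P)
  9P = O

ord(P) = 9


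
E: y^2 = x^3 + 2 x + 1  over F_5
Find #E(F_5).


For each x in F_5, count y with y^2 = x^3 + 2 x + 1 mod 5:
  x = 0: RHS = 1, y in [1, 4]  -> 2 point(s)
  x = 1: RHS = 4, y in [2, 3]  -> 2 point(s)
  x = 3: RHS = 4, y in [2, 3]  -> 2 point(s)
Affine points: 6. Add the point at infinity: total = 7.

#E(F_5) = 7


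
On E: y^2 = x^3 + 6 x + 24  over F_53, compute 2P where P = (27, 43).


Doubling: s = (3 x1^2 + a) / (2 y1)
s = (3*27^2 + 6) / (2*43) mod 53 = 52
x3 = s^2 - 2 x1 mod 53 = 52^2 - 2*27 = 0
y3 = s (x1 - x3) - y1 mod 53 = 52 * (27 - 0) - 43 = 36

2P = (0, 36)


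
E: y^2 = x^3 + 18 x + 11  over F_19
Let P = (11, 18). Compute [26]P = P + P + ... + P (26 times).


k = 26 = 11010_2 (binary, LSB first: 01011)
Double-and-add from P = (11, 18):
  bit 0 = 0: acc unchanged = O
  bit 1 = 1: acc = O + (2, 6) = (2, 6)
  bit 2 = 0: acc unchanged = (2, 6)
  bit 3 = 1: acc = (2, 6) + (3, 4) = (18, 7)
  bit 4 = 1: acc = (18, 7) + (1, 12) = (11, 1)

26P = (11, 1)


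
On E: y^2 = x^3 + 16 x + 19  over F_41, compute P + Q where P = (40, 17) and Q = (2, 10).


P != Q, so use the chord formula.
s = (y2 - y1) / (x2 - x1) = (34) / (3) mod 41 = 25
x3 = s^2 - x1 - x2 mod 41 = 25^2 - 40 - 2 = 9
y3 = s (x1 - x3) - y1 mod 41 = 25 * (40 - 9) - 17 = 20

P + Q = (9, 20)


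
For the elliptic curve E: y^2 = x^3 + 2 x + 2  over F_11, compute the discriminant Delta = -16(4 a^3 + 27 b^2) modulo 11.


4 a^3 + 27 b^2 = 4*2^3 + 27*2^2 = 32 + 108 = 140
Delta = -16 * (140) = -2240
Delta mod 11 = 4

Delta = 4 (mod 11)


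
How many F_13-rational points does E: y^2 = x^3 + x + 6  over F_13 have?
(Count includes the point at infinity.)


For each x in F_13, count y with y^2 = x^3 + 1 x + 6 mod 13:
  x = 2: RHS = 3, y in [4, 9]  -> 2 point(s)
  x = 3: RHS = 10, y in [6, 7]  -> 2 point(s)
  x = 4: RHS = 9, y in [3, 10]  -> 2 point(s)
  x = 9: RHS = 3, y in [4, 9]  -> 2 point(s)
  x = 11: RHS = 9, y in [3, 10]  -> 2 point(s)
  x = 12: RHS = 4, y in [2, 11]  -> 2 point(s)
Affine points: 12. Add the point at infinity: total = 13.

#E(F_13) = 13


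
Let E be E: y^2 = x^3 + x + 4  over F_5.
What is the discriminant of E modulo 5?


4 a^3 + 27 b^2 = 4*1^3 + 27*4^2 = 4 + 432 = 436
Delta = -16 * (436) = -6976
Delta mod 5 = 4

Delta = 4 (mod 5)


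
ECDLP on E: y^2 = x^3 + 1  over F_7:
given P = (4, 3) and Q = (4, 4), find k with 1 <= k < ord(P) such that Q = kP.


Enumerate multiples of P until we hit Q = (4, 4):
  1P = (4, 3)
  2P = (0, 1)
  3P = (5, 0)
  4P = (0, 6)
  5P = (4, 4)
Match found at i = 5.

k = 5


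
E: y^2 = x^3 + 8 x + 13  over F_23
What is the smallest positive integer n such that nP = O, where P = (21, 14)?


Compute successive multiples of P until we hit O:
  1P = (21, 14)
  2P = (20, 13)
  3P = (6, 1)
  4P = (22, 2)
  5P = (9, 3)
  6P = (17, 5)
  7P = (3, 15)
  8P = (11, 11)
  ... (continuing to 27P)
  27P = O

ord(P) = 27


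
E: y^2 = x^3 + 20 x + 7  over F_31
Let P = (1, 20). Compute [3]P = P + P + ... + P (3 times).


k = 3 = 11_2 (binary, LSB first: 11)
Double-and-add from P = (1, 20):
  bit 0 = 1: acc = O + (1, 20) = (1, 20)
  bit 1 = 1: acc = (1, 20) + (3, 30) = (21, 4)

3P = (21, 4)


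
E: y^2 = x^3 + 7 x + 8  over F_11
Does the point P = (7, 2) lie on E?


Check whether y^2 = x^3 + 7 x + 8 (mod 11) for (x, y) = (7, 2).
LHS: y^2 = 2^2 mod 11 = 4
RHS: x^3 + 7 x + 8 = 7^3 + 7*7 + 8 mod 11 = 4
LHS = RHS

Yes, on the curve


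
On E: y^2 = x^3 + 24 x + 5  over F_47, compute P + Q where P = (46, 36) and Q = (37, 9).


P != Q, so use the chord formula.
s = (y2 - y1) / (x2 - x1) = (20) / (38) mod 47 = 3
x3 = s^2 - x1 - x2 mod 47 = 3^2 - 46 - 37 = 20
y3 = s (x1 - x3) - y1 mod 47 = 3 * (46 - 20) - 36 = 42

P + Q = (20, 42)


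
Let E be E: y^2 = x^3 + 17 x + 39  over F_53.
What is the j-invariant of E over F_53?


Delta = -16(4 a^3 + 27 b^2) mod 53 = 39
-1728 * (4 a)^3 = -1728 * (4*17)^3 mod 53 = 14
j = 14 * 39^(-1) mod 53 = 52

j = 52 (mod 53)


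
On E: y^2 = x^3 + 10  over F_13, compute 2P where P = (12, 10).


Doubling: s = (3 x1^2 + a) / (2 y1)
s = (3*12^2 + 0) / (2*10) mod 13 = 6
x3 = s^2 - 2 x1 mod 13 = 6^2 - 2*12 = 12
y3 = s (x1 - x3) - y1 mod 13 = 6 * (12 - 12) - 10 = 3

2P = (12, 3)


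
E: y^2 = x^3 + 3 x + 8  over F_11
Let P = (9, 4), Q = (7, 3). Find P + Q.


P != Q, so use the chord formula.
s = (y2 - y1) / (x2 - x1) = (10) / (9) mod 11 = 6
x3 = s^2 - x1 - x2 mod 11 = 6^2 - 9 - 7 = 9
y3 = s (x1 - x3) - y1 mod 11 = 6 * (9 - 9) - 4 = 7

P + Q = (9, 7)


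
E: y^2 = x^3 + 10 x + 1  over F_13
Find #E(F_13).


For each x in F_13, count y with y^2 = x^3 + 10 x + 1 mod 13:
  x = 0: RHS = 1, y in [1, 12]  -> 2 point(s)
  x = 1: RHS = 12, y in [5, 8]  -> 2 point(s)
  x = 2: RHS = 3, y in [4, 9]  -> 2 point(s)
  x = 4: RHS = 1, y in [1, 12]  -> 2 point(s)
  x = 6: RHS = 4, y in [2, 11]  -> 2 point(s)
  x = 9: RHS = 1, y in [1, 12]  -> 2 point(s)
  x = 10: RHS = 9, y in [3, 10]  -> 2 point(s)
  x = 11: RHS = 12, y in [5, 8]  -> 2 point(s)
  x = 12: RHS = 3, y in [4, 9]  -> 2 point(s)
Affine points: 18. Add the point at infinity: total = 19.

#E(F_13) = 19


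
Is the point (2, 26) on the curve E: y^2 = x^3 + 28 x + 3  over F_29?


Check whether y^2 = x^3 + 28 x + 3 (mod 29) for (x, y) = (2, 26).
LHS: y^2 = 26^2 mod 29 = 9
RHS: x^3 + 28 x + 3 = 2^3 + 28*2 + 3 mod 29 = 9
LHS = RHS

Yes, on the curve


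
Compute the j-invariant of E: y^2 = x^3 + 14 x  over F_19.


Delta = -16(4 a^3 + 27 b^2) mod 19 = 1
-1728 * (4 a)^3 = -1728 * (4*14)^3 mod 19 = 18
j = 18 * 1^(-1) mod 19 = 18

j = 18 (mod 19)


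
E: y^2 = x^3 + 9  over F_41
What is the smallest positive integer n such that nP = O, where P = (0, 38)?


Compute successive multiples of P until we hit O:
  1P = (0, 38)
  2P = (0, 3)
  3P = O

ord(P) = 3


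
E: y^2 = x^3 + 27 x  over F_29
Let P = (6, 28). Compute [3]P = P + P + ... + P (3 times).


k = 3 = 11_2 (binary, LSB first: 11)
Double-and-add from P = (6, 28):
  bit 0 = 1: acc = O + (6, 28) = (6, 28)
  bit 1 = 1: acc = (6, 28) + (13, 24) = (5, 17)

3P = (5, 17)


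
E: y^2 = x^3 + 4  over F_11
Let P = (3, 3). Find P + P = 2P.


Doubling: s = (3 x1^2 + a) / (2 y1)
s = (3*3^2 + 0) / (2*3) mod 11 = 10
x3 = s^2 - 2 x1 mod 11 = 10^2 - 2*3 = 6
y3 = s (x1 - x3) - y1 mod 11 = 10 * (3 - 6) - 3 = 0

2P = (6, 0)


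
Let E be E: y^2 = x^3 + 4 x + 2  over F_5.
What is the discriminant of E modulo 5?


4 a^3 + 27 b^2 = 4*4^3 + 27*2^2 = 256 + 108 = 364
Delta = -16 * (364) = -5824
Delta mod 5 = 1

Delta = 1 (mod 5)


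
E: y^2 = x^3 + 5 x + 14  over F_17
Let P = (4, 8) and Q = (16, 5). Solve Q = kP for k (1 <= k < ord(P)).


Enumerate multiples of P until we hit Q = (16, 5):
  1P = (4, 8)
  2P = (13, 10)
  3P = (16, 12)
  4P = (16, 5)
Match found at i = 4.

k = 4


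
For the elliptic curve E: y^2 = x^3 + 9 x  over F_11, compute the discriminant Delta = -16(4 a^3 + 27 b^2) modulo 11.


4 a^3 + 27 b^2 = 4*9^3 + 27*0^2 = 2916 + 0 = 2916
Delta = -16 * (2916) = -46656
Delta mod 11 = 6

Delta = 6 (mod 11)


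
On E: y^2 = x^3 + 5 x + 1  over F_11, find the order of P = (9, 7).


Compute successive multiples of P until we hit O:
  1P = (9, 7)
  2P = (8, 6)
  3P = (6, 7)
  4P = (7, 4)
  5P = (0, 1)
  6P = (0, 10)
  7P = (7, 7)
  8P = (6, 4)
  ... (continuing to 11P)
  11P = O

ord(P) = 11


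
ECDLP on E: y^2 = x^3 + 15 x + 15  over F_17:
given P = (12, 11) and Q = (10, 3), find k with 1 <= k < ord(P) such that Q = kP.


Enumerate multiples of P until we hit Q = (10, 3):
  1P = (12, 11)
  2P = (11, 7)
  3P = (10, 14)
  4P = (10, 3)
Match found at i = 4.

k = 4


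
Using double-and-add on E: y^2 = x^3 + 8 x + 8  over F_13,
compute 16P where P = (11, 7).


k = 16 = 10000_2 (binary, LSB first: 00001)
Double-and-add from P = (11, 7):
  bit 0 = 0: acc unchanged = O
  bit 1 = 0: acc unchanged = O
  bit 2 = 0: acc unchanged = O
  bit 3 = 0: acc unchanged = O
  bit 4 = 1: acc = O + (8, 8) = (8, 8)

16P = (8, 8)


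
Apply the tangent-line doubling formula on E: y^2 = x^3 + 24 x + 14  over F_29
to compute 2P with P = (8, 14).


Doubling: s = (3 x1^2 + a) / (2 y1)
s = (3*8^2 + 24) / (2*14) mod 29 = 16
x3 = s^2 - 2 x1 mod 29 = 16^2 - 2*8 = 8
y3 = s (x1 - x3) - y1 mod 29 = 16 * (8 - 8) - 14 = 15

2P = (8, 15)


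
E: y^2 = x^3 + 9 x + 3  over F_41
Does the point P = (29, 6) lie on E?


Check whether y^2 = x^3 + 9 x + 3 (mod 41) for (x, y) = (29, 6).
LHS: y^2 = 6^2 mod 41 = 36
RHS: x^3 + 9 x + 3 = 29^3 + 9*29 + 3 mod 41 = 12
LHS != RHS

No, not on the curve


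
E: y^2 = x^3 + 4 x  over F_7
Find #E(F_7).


For each x in F_7, count y with y^2 = x^3 + 4 x + 0 mod 7:
  x = 0: RHS = 0, y in [0]  -> 1 point(s)
  x = 2: RHS = 2, y in [3, 4]  -> 2 point(s)
  x = 3: RHS = 4, y in [2, 5]  -> 2 point(s)
  x = 6: RHS = 2, y in [3, 4]  -> 2 point(s)
Affine points: 7. Add the point at infinity: total = 8.

#E(F_7) = 8


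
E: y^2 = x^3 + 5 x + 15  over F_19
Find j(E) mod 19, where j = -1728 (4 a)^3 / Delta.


Delta = -16(4 a^3 + 27 b^2) mod 19 = 3
-1728 * (4 a)^3 = -1728 * (4*5)^3 mod 19 = 1
j = 1 * 3^(-1) mod 19 = 13

j = 13 (mod 19)


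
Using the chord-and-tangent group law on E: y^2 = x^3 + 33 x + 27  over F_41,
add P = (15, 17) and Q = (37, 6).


P != Q, so use the chord formula.
s = (y2 - y1) / (x2 - x1) = (30) / (22) mod 41 = 20
x3 = s^2 - x1 - x2 mod 41 = 20^2 - 15 - 37 = 20
y3 = s (x1 - x3) - y1 mod 41 = 20 * (15 - 20) - 17 = 6

P + Q = (20, 6)


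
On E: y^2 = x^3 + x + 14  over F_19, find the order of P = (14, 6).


Compute successive multiples of P until we hit O:
  1P = (14, 6)
  2P = (10, 13)
  3P = (4, 5)
  4P = (5, 12)
  5P = (11, 11)
  6P = (1, 4)
  7P = (2, 9)
  8P = (9, 7)
  ... (continuing to 25P)
  25P = O

ord(P) = 25
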